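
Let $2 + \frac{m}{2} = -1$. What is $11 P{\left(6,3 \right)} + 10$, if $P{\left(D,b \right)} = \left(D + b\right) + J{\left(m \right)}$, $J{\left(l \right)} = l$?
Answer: $43$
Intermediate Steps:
$m = -6$ ($m = -4 + 2 \left(-1\right) = -4 - 2 = -6$)
$P{\left(D,b \right)} = -6 + D + b$ ($P{\left(D,b \right)} = \left(D + b\right) - 6 = -6 + D + b$)
$11 P{\left(6,3 \right)} + 10 = 11 \left(-6 + 6 + 3\right) + 10 = 11 \cdot 3 + 10 = 33 + 10 = 43$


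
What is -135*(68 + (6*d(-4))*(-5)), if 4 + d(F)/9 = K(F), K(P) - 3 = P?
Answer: -191430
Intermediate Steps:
K(P) = 3 + P
d(F) = -9 + 9*F (d(F) = -36 + 9*(3 + F) = -36 + (27 + 9*F) = -9 + 9*F)
-135*(68 + (6*d(-4))*(-5)) = -135*(68 + (6*(-9 + 9*(-4)))*(-5)) = -135*(68 + (6*(-9 - 36))*(-5)) = -135*(68 + (6*(-45))*(-5)) = -135*(68 - 270*(-5)) = -135*(68 + 1350) = -135*1418 = -191430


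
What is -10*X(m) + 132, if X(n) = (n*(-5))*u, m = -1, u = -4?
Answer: 332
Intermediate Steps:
X(n) = 20*n (X(n) = (n*(-5))*(-4) = -5*n*(-4) = 20*n)
-10*X(m) + 132 = -200*(-1) + 132 = -10*(-20) + 132 = 200 + 132 = 332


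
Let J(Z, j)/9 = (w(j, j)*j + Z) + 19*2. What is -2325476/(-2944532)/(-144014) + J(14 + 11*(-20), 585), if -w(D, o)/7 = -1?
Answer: 3746833640635297/106013457862 ≈ 35343.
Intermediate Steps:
w(D, o) = 7 (w(D, o) = -7*(-1) = 7)
J(Z, j) = 342 + 9*Z + 63*j (J(Z, j) = 9*((7*j + Z) + 19*2) = 9*((Z + 7*j) + 38) = 9*(38 + Z + 7*j) = 342 + 9*Z + 63*j)
-2325476/(-2944532)/(-144014) + J(14 + 11*(-20), 585) = -2325476/(-2944532)/(-144014) + (342 + 9*(14 + 11*(-20)) + 63*585) = -2325476*(-1/2944532)*(-1/144014) + (342 + 9*(14 - 220) + 36855) = (581369/736133)*(-1/144014) + (342 + 9*(-206) + 36855) = -581369/106013457862 + (342 - 1854 + 36855) = -581369/106013457862 + 35343 = 3746833640635297/106013457862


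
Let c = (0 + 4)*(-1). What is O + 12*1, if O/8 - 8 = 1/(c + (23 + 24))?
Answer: 3276/43 ≈ 76.186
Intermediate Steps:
c = -4 (c = 4*(-1) = -4)
O = 2760/43 (O = 64 + 8/(-4 + (23 + 24)) = 64 + 8/(-4 + 47) = 64 + 8/43 = 2760/43 ≈ 64.186)
O + 12*1 = 2760/43 + 12*1 = 2760/43 + 12 = 3276/43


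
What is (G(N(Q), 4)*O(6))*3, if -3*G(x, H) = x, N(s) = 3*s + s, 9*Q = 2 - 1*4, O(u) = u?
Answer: 16/3 ≈ 5.3333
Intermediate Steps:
Q = -2/9 (Q = (2 - 1*4)/9 = (2 - 4)/9 = (⅑)*(-2) = -2/9 ≈ -0.22222)
N(s) = 4*s
G(x, H) = -x/3
(G(N(Q), 4)*O(6))*3 = (-4*(-2)/(3*9)*6)*3 = (-⅓*(-8/9)*6)*3 = ((8/27)*6)*3 = (16/9)*3 = 16/3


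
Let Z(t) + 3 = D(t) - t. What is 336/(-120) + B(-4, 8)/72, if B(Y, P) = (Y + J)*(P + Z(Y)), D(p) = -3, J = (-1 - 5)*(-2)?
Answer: -32/15 ≈ -2.1333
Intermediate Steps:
J = 12 (J = -6*(-2) = 12)
Z(t) = -6 - t (Z(t) = -3 + (-3 - t) = -6 - t)
B(Y, P) = (12 + Y)*(-6 + P - Y) (B(Y, P) = (Y + 12)*(P + (-6 - Y)) = (12 + Y)*(-6 + P - Y))
336/(-120) + B(-4, 8)/72 = 336/(-120) + (-72 - 1*(-4)**2 - 18*(-4) + 12*8 + 8*(-4))/72 = 336*(-1/120) + (-72 - 1*16 + 72 + 96 - 32)*(1/72) = -14/5 + (-72 - 16 + 72 + 96 - 32)*(1/72) = -14/5 + 48*(1/72) = -14/5 + 2/3 = -32/15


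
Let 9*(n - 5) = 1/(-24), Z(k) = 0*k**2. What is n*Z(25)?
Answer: 0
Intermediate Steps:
Z(k) = 0
n = 1079/216 (n = 5 + (1/(-24))/9 = 5 + (-1/24*1)/9 = 5 + (1/9)*(-1/24) = 5 - 1/216 = 1079/216 ≈ 4.9954)
n*Z(25) = (1079/216)*0 = 0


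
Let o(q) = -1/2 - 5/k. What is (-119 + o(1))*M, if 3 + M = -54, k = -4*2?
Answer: 54207/8 ≈ 6775.9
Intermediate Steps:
k = -8
o(q) = ⅛ (o(q) = -1/2 - 5/(-8) = -1*½ - 5*(-⅛) = -½ + 5/8 = ⅛)
M = -57 (M = -3 - 54 = -57)
(-119 + o(1))*M = (-119 + ⅛)*(-57) = -951/8*(-57) = 54207/8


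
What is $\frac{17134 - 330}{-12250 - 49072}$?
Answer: $- \frac{8402}{30661} \approx -0.27403$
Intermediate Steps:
$\frac{17134 - 330}{-12250 - 49072} = \frac{17134 + \left(-17994 + 17664\right)}{-61322} = \left(17134 - 330\right) \left(- \frac{1}{61322}\right) = 16804 \left(- \frac{1}{61322}\right) = - \frac{8402}{30661}$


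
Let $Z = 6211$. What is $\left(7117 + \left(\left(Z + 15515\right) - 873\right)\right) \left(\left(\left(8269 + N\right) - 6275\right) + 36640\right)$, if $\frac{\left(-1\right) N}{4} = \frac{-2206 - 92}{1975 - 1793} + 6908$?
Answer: $\frac{28131610660}{91} \approx 3.0914 \cdot 10^{8}$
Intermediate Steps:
$N = - \frac{2509916}{91}$ ($N = - 4 \left(\frac{-2206 - 92}{1975 - 1793} + 6908\right) = - 4 \left(- \frac{2298}{182} + 6908\right) = - 4 \left(\left(-2298\right) \frac{1}{182} + 6908\right) = - 4 \left(- \frac{1149}{91} + 6908\right) = \left(-4\right) \frac{627479}{91} = - \frac{2509916}{91} \approx -27582.0$)
$\left(7117 + \left(\left(Z + 15515\right) - 873\right)\right) \left(\left(\left(8269 + N\right) - 6275\right) + 36640\right) = \left(7117 + \left(\left(6211 + 15515\right) - 873\right)\right) \left(\left(\left(8269 - \frac{2509916}{91}\right) - 6275\right) + 36640\right) = \left(7117 + \left(21726 - 873\right)\right) \left(\left(- \frac{1757437}{91} - 6275\right) + 36640\right) = \left(7117 + 20853\right) \left(- \frac{2328462}{91} + 36640\right) = 27970 \cdot \frac{1005778}{91} = \frac{28131610660}{91}$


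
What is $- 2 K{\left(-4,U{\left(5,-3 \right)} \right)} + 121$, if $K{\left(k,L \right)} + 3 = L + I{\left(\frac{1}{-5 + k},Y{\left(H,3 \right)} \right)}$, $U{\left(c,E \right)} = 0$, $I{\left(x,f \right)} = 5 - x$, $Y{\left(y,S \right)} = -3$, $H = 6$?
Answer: $\frac{1051}{9} \approx 116.78$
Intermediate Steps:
$K{\left(k,L \right)} = 2 + L - \frac{1}{-5 + k}$ ($K{\left(k,L \right)} = -3 + \left(L + \left(5 - \frac{1}{-5 + k}\right)\right) = -3 + \left(5 + L - \frac{1}{-5 + k}\right) = 2 + L - \frac{1}{-5 + k}$)
$- 2 K{\left(-4,U{\left(5,-3 \right)} \right)} + 121 = - 2 \frac{-1 + \left(-5 - 4\right) \left(2 + 0\right)}{-5 - 4} + 121 = - 2 \frac{-1 - 18}{-9} + 121 = - 2 \left(- \frac{-1 - 18}{9}\right) + 121 = - 2 \left(\left(- \frac{1}{9}\right) \left(-19\right)\right) + 121 = \left(-2\right) \frac{19}{9} + 121 = - \frac{38}{9} + 121 = \frac{1051}{9}$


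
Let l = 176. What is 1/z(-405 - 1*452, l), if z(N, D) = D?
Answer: 1/176 ≈ 0.0056818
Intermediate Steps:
1/z(-405 - 1*452, l) = 1/176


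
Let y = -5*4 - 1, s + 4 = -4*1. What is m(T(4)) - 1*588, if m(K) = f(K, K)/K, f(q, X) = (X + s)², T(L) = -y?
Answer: -12179/21 ≈ -579.95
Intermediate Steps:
s = -8 (s = -4 - 4*1 = -4 - 4 = -8)
y = -21 (y = -20 - 1 = -21)
T(L) = 21 (T(L) = -1*(-21) = 21)
f(q, X) = (-8 + X)² (f(q, X) = (X - 8)² = (-8 + X)²)
m(K) = (-8 + K)²/K
m(T(4)) - 1*588 = (-8 + 21)²/21 - 1*588 = (1/21)*13² - 588 = (1/21)*169 - 588 = 169/21 - 588 = -12179/21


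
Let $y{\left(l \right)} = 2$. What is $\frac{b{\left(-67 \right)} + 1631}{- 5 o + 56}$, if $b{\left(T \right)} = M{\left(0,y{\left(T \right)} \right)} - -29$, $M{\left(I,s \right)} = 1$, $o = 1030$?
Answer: $- \frac{1661}{5094} \approx -0.32607$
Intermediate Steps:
$b{\left(T \right)} = 30$ ($b{\left(T \right)} = 1 - -29 = 1 + 29 = 30$)
$\frac{b{\left(-67 \right)} + 1631}{- 5 o + 56} = \frac{30 + 1631}{\left(-5\right) 1030 + 56} = \frac{1661}{-5150 + 56} = \frac{1661}{-5094} = 1661 \left(- \frac{1}{5094}\right) = - \frac{1661}{5094}$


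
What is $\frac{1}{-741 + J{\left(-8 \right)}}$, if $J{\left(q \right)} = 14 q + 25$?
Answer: $- \frac{1}{828} \approx -0.0012077$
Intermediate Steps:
$J{\left(q \right)} = 25 + 14 q$
$\frac{1}{-741 + J{\left(-8 \right)}} = \frac{1}{-741 + \left(25 + 14 \left(-8\right)\right)} = \frac{1}{-741 + \left(25 - 112\right)} = \frac{1}{-741 - 87} = \frac{1}{-828} = - \frac{1}{828}$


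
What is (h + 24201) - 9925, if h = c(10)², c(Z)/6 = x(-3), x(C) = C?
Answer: 14600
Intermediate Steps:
c(Z) = -18 (c(Z) = 6*(-3) = -18)
h = 324 (h = (-18)² = 324)
(h + 24201) - 9925 = (324 + 24201) - 9925 = 24525 - 9925 = 14600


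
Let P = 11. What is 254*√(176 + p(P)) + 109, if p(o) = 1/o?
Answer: 109 + 254*√21307/11 ≈ 3479.6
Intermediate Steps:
254*√(176 + p(P)) + 109 = 254*√(176 + 1/11) + 109 = 254*√(1937/11) + 109 = 254*(√21307/11) + 109 = 254*√21307/11 + 109 = 109 + 254*√21307/11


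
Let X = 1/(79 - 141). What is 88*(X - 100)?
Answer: -272844/31 ≈ -8801.4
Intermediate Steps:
X = -1/62 (X = 1/(-62) = -1/62 ≈ -0.016129)
88*(X - 100) = 88*(-1/62 - 100) = 88*(-6201/62) = -272844/31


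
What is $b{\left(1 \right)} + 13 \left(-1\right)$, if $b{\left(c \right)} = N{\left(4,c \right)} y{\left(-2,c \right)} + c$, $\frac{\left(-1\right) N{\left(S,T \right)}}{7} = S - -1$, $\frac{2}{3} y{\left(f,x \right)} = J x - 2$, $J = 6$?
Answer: $-222$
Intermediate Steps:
$y{\left(f,x \right)} = -3 + 9 x$ ($y{\left(f,x \right)} = \frac{3 \left(6 x - 2\right)}{2} = \frac{3 \left(-2 + 6 x\right)}{2} = -3 + 9 x$)
$N{\left(S,T \right)} = -7 - 7 S$ ($N{\left(S,T \right)} = - 7 \left(S - -1\right) = - 7 \left(S + 1\right) = - 7 \left(1 + S\right) = -7 - 7 S$)
$b{\left(c \right)} = 105 - 314 c$ ($b{\left(c \right)} = \left(-7 - 28\right) \left(-3 + 9 c\right) + c = - 35 \left(-3 + 9 c\right) + c = \left(105 - 315 c\right) + c = 105 - 314 c$)
$b{\left(1 \right)} + 13 \left(-1\right) = \left(105 - 314\right) + 13 \left(-1\right) = \left(105 - 314\right) - 13 = -209 - 13 = -222$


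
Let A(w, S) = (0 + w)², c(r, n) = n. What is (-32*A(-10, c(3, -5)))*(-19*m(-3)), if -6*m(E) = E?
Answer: 30400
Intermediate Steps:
A(w, S) = w²
m(E) = -E/6
(-32*A(-10, c(3, -5)))*(-19*m(-3)) = (-32*(-10)²)*(-(-19)*(-3)/6) = (-32*100)*(-19*½) = -3200*(-19/2) = 30400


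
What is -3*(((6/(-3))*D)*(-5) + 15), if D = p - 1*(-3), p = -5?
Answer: 15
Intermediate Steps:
D = -2 (D = -5 - 1*(-3) = -5 + 3 = -2)
-3*(((6/(-3))*D)*(-5) + 15) = -3*(((6/(-3))*(-2))*(-5) + 15) = -3*(((6*(-1/3))*(-2))*(-5) + 15) = -3*(-2*(-2)*(-5) + 15) = -3*(4*(-5) + 15) = -3*(-20 + 15) = -3*(-5) = 15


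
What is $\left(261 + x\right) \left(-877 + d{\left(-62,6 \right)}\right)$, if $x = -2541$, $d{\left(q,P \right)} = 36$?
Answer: $1917480$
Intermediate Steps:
$\left(261 + x\right) \left(-877 + d{\left(-62,6 \right)}\right) = \left(261 - 2541\right) \left(-877 + 36\right) = \left(-2280\right) \left(-841\right) = 1917480$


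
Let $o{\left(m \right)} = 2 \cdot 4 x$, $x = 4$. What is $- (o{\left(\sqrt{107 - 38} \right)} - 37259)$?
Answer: $37227$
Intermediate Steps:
$o{\left(m \right)} = 32$ ($o{\left(m \right)} = 2 \cdot 4 \cdot 4 = 8 \cdot 4 = 32$)
$- (o{\left(\sqrt{107 - 38} \right)} - 37259) = - (32 - 37259) = \left(-1\right) \left(-37227\right) = 37227$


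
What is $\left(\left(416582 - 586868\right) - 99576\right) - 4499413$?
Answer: $-4769275$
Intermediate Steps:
$\left(\left(416582 - 586868\right) - 99576\right) - 4499413 = \left(-170286 - 99576\right) - 4499413 = -269862 - 4499413 = -4769275$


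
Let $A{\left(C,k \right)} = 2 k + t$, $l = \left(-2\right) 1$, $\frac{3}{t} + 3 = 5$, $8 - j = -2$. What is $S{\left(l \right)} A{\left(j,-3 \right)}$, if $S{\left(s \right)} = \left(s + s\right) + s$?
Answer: $27$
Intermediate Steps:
$j = 10$ ($j = 8 - -2 = 8 + 2 = 10$)
$t = \frac{3}{2}$ ($t = \frac{3}{-3 + 5} = \frac{3}{2} \approx 1.5$)
$l = -2$
$A{\left(C,k \right)} = \frac{3}{2} + 2 k$ ($A{\left(C,k \right)} = 2 k + \frac{3}{2} = \frac{3}{2} + 2 k$)
$S{\left(s \right)} = 3 s$ ($S{\left(s \right)} = 2 s + s = 3 s$)
$S{\left(l \right)} A{\left(j,-3 \right)} = 3 \left(-2\right) \left(\frac{3}{2} + 2 \left(-3\right)\right) = - 6 \left(\frac{3}{2} - 6\right) = \left(-6\right) \left(- \frac{9}{2}\right) = 27$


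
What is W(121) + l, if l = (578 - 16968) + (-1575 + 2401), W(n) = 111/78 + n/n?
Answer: -404601/26 ≈ -15562.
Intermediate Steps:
W(n) = 63/26 (W(n) = 111*(1/78) + 1 = 37/26 + 1 = 63/26)
l = -15564 (l = -16390 + 826 = -15564)
W(121) + l = 63/26 - 15564 = -404601/26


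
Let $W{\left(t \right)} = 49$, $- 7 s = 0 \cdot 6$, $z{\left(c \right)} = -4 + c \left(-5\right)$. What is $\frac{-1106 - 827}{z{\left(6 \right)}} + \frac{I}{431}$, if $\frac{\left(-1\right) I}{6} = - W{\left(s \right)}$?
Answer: $\frac{843119}{14654} \approx 57.535$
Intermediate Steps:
$z{\left(c \right)} = -4 - 5 c$
$s = 0$ ($s = - \frac{0 \cdot 6}{7} = \left(- \frac{1}{7}\right) 0 = 0$)
$I = 294$ ($I = - 6 \left(\left(-1\right) 49\right) = \left(-6\right) \left(-49\right) = 294$)
$\frac{-1106 - 827}{z{\left(6 \right)}} + \frac{I}{431} = \frac{-1106 - 827}{-4 - 30} + \frac{294}{431} = - \frac{1933}{-4 - 30} + 294 \cdot \frac{1}{431} = - \frac{1933}{-34} + \frac{294}{431} = \left(-1933\right) \left(- \frac{1}{34}\right) + \frac{294}{431} = \frac{1933}{34} + \frac{294}{431} = \frac{843119}{14654}$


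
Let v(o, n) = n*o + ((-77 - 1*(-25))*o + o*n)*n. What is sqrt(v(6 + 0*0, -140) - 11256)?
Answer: 24*sqrt(259) ≈ 386.24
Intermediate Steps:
v(o, n) = n*o + n*(-52*o + n*o) (v(o, n) = n*o + ((-77 + 25)*o + n*o)*n = n*o + (-52*o + n*o)*n = n*o + n*(-52*o + n*o))
sqrt(v(6 + 0*0, -140) - 11256) = sqrt(-140*(6 + 0*0)*(-51 - 140) - 11256) = sqrt(-140*(6 + 0)*(-191) - 11256) = sqrt(-140*6*(-191) - 11256) = sqrt(160440 - 11256) = sqrt(149184) = 24*sqrt(259)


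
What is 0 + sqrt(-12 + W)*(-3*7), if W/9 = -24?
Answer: -42*I*sqrt(57) ≈ -317.09*I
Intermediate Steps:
W = -216 (W = 9*(-24) = -216)
0 + sqrt(-12 + W)*(-3*7) = 0 + sqrt(-12 - 216)*(-3*7) = 0 + sqrt(-228)*(-21) = 0 + (2*I*sqrt(57))*(-21) = 0 - 42*I*sqrt(57) = -42*I*sqrt(57)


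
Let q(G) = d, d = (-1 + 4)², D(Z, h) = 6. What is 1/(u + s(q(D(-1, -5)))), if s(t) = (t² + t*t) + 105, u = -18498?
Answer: -1/18231 ≈ -5.4852e-5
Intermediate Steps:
d = 9 (d = 3² = 9)
q(G) = 9
s(t) = 105 + 2*t² (s(t) = (t² + t²) + 105 = 2*t² + 105 = 105 + 2*t²)
1/(u + s(q(D(-1, -5)))) = 1/(-18498 + (105 + 2*9²)) = 1/(-18498 + (105 + 2*81)) = 1/(-18498 + (105 + 162)) = 1/(-18498 + 267) = 1/(-18231) = -1/18231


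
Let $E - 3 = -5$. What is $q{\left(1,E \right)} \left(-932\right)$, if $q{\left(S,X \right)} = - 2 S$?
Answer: $1864$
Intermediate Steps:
$E = -2$ ($E = 3 - 5 = -2$)
$q{\left(1,E \right)} \left(-932\right) = \left(-2\right) 1 \left(-932\right) = \left(-2\right) \left(-932\right) = 1864$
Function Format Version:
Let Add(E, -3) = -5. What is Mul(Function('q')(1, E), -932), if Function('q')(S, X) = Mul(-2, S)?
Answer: 1864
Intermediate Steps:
E = -2 (E = Add(3, -5) = -2)
Mul(Function('q')(1, E), -932) = Mul(Mul(-2, 1), -932) = Mul(-2, -932) = 1864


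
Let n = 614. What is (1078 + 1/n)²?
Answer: 438102343449/376996 ≈ 1.1621e+6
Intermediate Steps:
(1078 + 1/n)² = (1078 + 1/614)² = (661893/614)² = 438102343449/376996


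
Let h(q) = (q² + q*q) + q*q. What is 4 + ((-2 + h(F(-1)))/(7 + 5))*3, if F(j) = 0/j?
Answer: 7/2 ≈ 3.5000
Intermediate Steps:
F(j) = 0
h(q) = 3*q² (h(q) = (q² + q²) + q² = 2*q² + q² = 3*q²)
4 + ((-2 + h(F(-1)))/(7 + 5))*3 = 4 + ((-2 + 3*0²)/(7 + 5))*3 = 4 + ((-2 + 3*0)/12)*3 = 4 + ((-2 + 0)*(1/12))*3 = 4 - 2*1/12*3 = 4 - ⅙*3 = 4 - ½ = 7/2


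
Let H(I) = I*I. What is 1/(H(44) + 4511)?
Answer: 1/6447 ≈ 0.00015511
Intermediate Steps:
H(I) = I²
1/(H(44) + 4511) = 1/(44² + 4511) = 1/(1936 + 4511) = 1/6447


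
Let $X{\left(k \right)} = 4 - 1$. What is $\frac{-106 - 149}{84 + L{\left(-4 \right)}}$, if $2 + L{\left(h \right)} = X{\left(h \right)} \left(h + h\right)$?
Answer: $- \frac{255}{58} \approx -4.3966$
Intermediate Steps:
$X{\left(k \right)} = 3$
$L{\left(h \right)} = -2 + 6 h$ ($L{\left(h \right)} = -2 + 3 \left(h + h\right) = -2 + 3 \cdot 2 h = -2 + 6 h$)
$\frac{-106 - 149}{84 + L{\left(-4 \right)}} = \frac{-106 - 149}{84 + \left(-2 + 6 \left(-4\right)\right)} = - \frac{255}{84 - 26} = - \frac{255}{58}$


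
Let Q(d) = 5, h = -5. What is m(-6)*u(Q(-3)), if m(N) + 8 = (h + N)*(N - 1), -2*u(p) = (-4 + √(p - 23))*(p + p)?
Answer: 1380 - 1035*I*√2 ≈ 1380.0 - 1463.7*I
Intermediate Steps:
u(p) = -p*(-4 + √(-23 + p)) (u(p) = -(-4 + √(p - 23))*(p + p)/2 = -(-4 + √(-23 + p))*2*p/2 = -p*(-4 + √(-23 + p)))
m(N) = -8 + (-1 + N)*(-5 + N) (m(N) = -8 + (-5 + N)*(N - 1) = -8 + (-5 + N)*(-1 + N) = -8 + (-1 + N)*(-5 + N))
m(-6)*u(Q(-3)) = (-3 + (-6)² - 6*(-6))*(5*(4 - √(-23 + 5))) = (-3 + 36 + 36)*(5*(4 - √(-18))) = 69*(5*(4 - 3*I*√2)) = 69*(20 - 15*I*√2) = 1380 - 1035*I*√2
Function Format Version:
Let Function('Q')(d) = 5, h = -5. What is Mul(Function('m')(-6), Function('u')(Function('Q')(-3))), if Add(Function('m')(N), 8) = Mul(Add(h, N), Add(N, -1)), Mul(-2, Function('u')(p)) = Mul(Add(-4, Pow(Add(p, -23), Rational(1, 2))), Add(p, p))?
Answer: Add(1380, Mul(-1035, I, Pow(2, Rational(1, 2)))) ≈ Add(1380.0, Mul(-1463.7, I))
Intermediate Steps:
Function('u')(p) = Mul(-1, p, Add(-4, Pow(Add(-23, p), Rational(1, 2)))) (Function('u')(p) = Mul(Rational(-1, 2), Mul(Add(-4, Pow(Add(p, -23), Rational(1, 2))), Add(p, p))) = Mul(Rational(-1, 2), Mul(Add(-4, Pow(Add(-23, p), Rational(1, 2))), Mul(2, p))) = Mul(Rational(-1, 2), Mul(2, p, Add(-4, Pow(Add(-23, p), Rational(1, 2))))) = Mul(-1, p, Add(-4, Pow(Add(-23, p), Rational(1, 2)))))
Function('m')(N) = Add(-8, Mul(Add(-1, N), Add(-5, N))) (Function('m')(N) = Add(-8, Mul(Add(-5, N), Add(N, -1))) = Add(-8, Mul(Add(-5, N), Add(-1, N))) = Add(-8, Mul(Add(-1, N), Add(-5, N))))
Mul(Function('m')(-6), Function('u')(Function('Q')(-3))) = Mul(Add(-3, Pow(-6, 2), Mul(-6, -6)), Mul(5, Add(4, Mul(-1, Pow(Add(-23, 5), Rational(1, 2)))))) = Mul(Add(-3, 36, 36), Mul(5, Add(4, Mul(-1, Pow(-18, Rational(1, 2)))))) = Mul(69, Mul(5, Add(4, Mul(-1, Mul(3, I, Pow(2, Rational(1, 2))))))) = Mul(69, Mul(5, Add(4, Mul(-3, I, Pow(2, Rational(1, 2)))))) = Mul(69, Add(20, Mul(-15, I, Pow(2, Rational(1, 2))))) = Add(1380, Mul(-1035, I, Pow(2, Rational(1, 2))))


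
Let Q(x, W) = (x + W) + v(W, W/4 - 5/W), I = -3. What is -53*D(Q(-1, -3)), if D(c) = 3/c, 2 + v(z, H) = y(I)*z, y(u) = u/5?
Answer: 265/7 ≈ 37.857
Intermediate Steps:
y(u) = u/5 (y(u) = u*(⅕) = u/5)
v(z, H) = -2 - 3*z/5 (v(z, H) = -2 + ((⅕)*(-3))*z = -2 - 3*z/5)
Q(x, W) = -2 + x + 2*W/5 (Q(x, W) = (x + W) + (-2 - 3*W/5) = (W + x) + (-2 - 3*W/5) = -2 + x + 2*W/5)
-53*D(Q(-1, -3)) = -159/(-2 - 1 + (⅖)*(-3)) = -159/(-2 - 1 - 6/5) = -159/(-21/5) = -159*(-5)/21 = -53*(-5/7) = 265/7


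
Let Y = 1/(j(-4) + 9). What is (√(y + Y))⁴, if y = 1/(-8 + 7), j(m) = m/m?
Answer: 81/100 ≈ 0.81000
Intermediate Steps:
j(m) = 1
Y = ⅒ (Y = 1/(1 + 9) = 1/10 = ⅒ ≈ 0.10000)
y = -1 (y = 1/(-1) = -1)
(√(y + Y))⁴ = (√(-1 + ⅒))⁴ = (√(-9/10))⁴ = (3*I*√10/10)⁴ = 81/100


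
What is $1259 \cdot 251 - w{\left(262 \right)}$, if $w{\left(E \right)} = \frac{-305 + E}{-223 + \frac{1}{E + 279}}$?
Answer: $\frac{38123934515}{120642} \approx 3.1601 \cdot 10^{5}$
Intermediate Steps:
$w{\left(E \right)} = \frac{-305 + E}{-223 + \frac{1}{279 + E}}$
$1259 \cdot 251 - w{\left(262 \right)} = 1259 \cdot 251 - \frac{85095 - 262^{2} + 26 \cdot 262}{62216 + 223 \cdot 262} = 316009 - \frac{85095 - 68644 + 6812}{62216 + 58426} = 316009 - \frac{85095 - 68644 + 6812}{120642} = 316009 - \frac{1}{120642} \cdot 23263 = 316009 - \frac{23263}{120642} = \frac{38123934515}{120642}$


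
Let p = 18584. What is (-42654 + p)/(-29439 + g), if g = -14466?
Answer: 4814/8781 ≈ 0.54823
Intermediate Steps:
(-42654 + p)/(-29439 + g) = (-42654 + 18584)/(-29439 - 14466) = -24070/(-43905) = -24070*(-1/43905) = 4814/8781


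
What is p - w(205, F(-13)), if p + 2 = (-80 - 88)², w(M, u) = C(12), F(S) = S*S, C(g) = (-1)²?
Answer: 28221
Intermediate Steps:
C(g) = 1
F(S) = S²
w(M, u) = 1
p = 28222 (p = -2 + (-80 - 88)² = -2 + (-168)² = -2 + 28224 = 28222)
p - w(205, F(-13)) = 28222 - 1*1 = 28222 - 1 = 28221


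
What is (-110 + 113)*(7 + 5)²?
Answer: 432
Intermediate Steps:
(-110 + 113)*(7 + 5)² = 3*12² = 3*144 = 432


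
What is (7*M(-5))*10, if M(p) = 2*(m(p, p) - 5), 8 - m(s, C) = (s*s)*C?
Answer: 17920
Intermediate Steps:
m(s, C) = 8 - C*s² (m(s, C) = 8 - s*s*C = 8 - s²*C = 8 - C*s²)
M(p) = 6 - 2*p³ (M(p) = 2*((8 - p*p²) - 5) = 2*((8 - p³) - 5) = 2*(3 - p³) = 6 - 2*p³)
(7*M(-5))*10 = (7*(6 - 2*(-5)³))*10 = (7*(6 - 2*(-125)))*10 = (7*(6 + 250))*10 = (7*256)*10 = 1792*10 = 17920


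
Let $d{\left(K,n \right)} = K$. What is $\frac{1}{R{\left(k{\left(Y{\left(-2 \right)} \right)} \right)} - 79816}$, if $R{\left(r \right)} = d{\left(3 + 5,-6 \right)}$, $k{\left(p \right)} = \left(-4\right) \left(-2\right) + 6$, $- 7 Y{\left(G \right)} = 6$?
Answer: $- \frac{1}{79808} \approx -1.253 \cdot 10^{-5}$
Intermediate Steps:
$Y{\left(G \right)} = - \frac{6}{7}$ ($Y{\left(G \right)} = \left(- \frac{1}{7}\right) 6 = - \frac{6}{7}$)
$k{\left(p \right)} = 14$ ($k{\left(p \right)} = 8 + 6 = 14$)
$R{\left(r \right)} = 8$ ($R{\left(r \right)} = 3 + 5 = 8$)
$\frac{1}{R{\left(k{\left(Y{\left(-2 \right)} \right)} \right)} - 79816} = \frac{1}{8 - 79816} = \frac{1}{-79808} = - \frac{1}{79808}$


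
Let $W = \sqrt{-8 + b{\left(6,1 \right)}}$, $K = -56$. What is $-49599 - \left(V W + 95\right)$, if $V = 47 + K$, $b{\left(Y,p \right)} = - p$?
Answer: $-49694 + 27 i \approx -49694.0 + 27.0 i$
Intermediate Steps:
$W = 3 i$ ($W = \sqrt{-8 - 1} = \sqrt{-9} = 3 i \approx 3.0 i$)
$V = -9$ ($V = 47 - 56 = -9$)
$-49599 - \left(V W + 95\right) = -49599 - \left(- 9 \cdot 3 i + 95\right) = -49599 - \left(- 27 i + 95\right) = -49599 - \left(95 - 27 i\right) = -49694 + 27 i$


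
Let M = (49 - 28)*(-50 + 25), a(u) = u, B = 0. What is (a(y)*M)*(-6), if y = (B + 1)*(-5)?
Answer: -15750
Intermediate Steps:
y = -5 (y = (0 + 1)*(-5) = 1*(-5) = -5)
M = -525 (M = 21*(-25) = -525)
(a(y)*M)*(-6) = -5*(-525)*(-6) = 2625*(-6) = -15750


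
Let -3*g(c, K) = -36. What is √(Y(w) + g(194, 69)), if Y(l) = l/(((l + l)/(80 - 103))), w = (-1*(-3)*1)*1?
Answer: √2/2 ≈ 0.70711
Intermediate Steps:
g(c, K) = 12 (g(c, K) = -⅓*(-36) = 12)
w = 3 (w = (3*1)*1 = 3*1 = 3)
Y(l) = -23/2 (Y(l) = l/(((2*l)/(-23))) = l/(((2*l)*(-1/23))) = l/((-2*l/23)) = l*(-23/(2*l)) = -23/2)
√(Y(w) + g(194, 69)) = √(-23/2 + 12) = √(½) = √2/2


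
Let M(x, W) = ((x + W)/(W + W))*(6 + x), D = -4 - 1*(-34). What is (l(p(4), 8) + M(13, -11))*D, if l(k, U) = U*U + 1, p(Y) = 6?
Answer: 20880/11 ≈ 1898.2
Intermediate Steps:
D = 30 (D = -4 + 34 = 30)
l(k, U) = 1 + U**2 (l(k, U) = U**2 + 1 = 1 + U**2)
M(x, W) = (6 + x)*(W + x)/(2*W) (M(x, W) = ((W + x)/((2*W)))*(6 + x) = ((W + x)*(1/(2*W)))*(6 + x) = ((W + x)/(2*W))*(6 + x) = (6 + x)*(W + x)/(2*W))
(l(p(4), 8) + M(13, -11))*D = ((1 + 8**2) + (1/2)*(13**2 + 6*13 - 11*(6 + 13))/(-11))*30 = ((1 + 64) + (1/2)*(-1/11)*(169 + 78 - 11*19))*30 = (65 + (1/2)*(-1/11)*(169 + 78 - 209))*30 = (65 + (1/2)*(-1/11)*38)*30 = (65 - 19/11)*30 = (696/11)*30 = 20880/11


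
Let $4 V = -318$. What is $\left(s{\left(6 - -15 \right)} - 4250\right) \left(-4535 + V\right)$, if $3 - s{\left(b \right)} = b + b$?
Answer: $\frac{39583181}{2} \approx 1.9792 \cdot 10^{7}$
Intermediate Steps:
$s{\left(b \right)} = 3 - 2 b$ ($s{\left(b \right)} = 3 - \left(b + b\right) = 3 - 2 b$)
$V = - \frac{159}{2}$ ($V = \frac{1}{4} \left(-318\right) = - \frac{159}{2} \approx -79.5$)
$\left(s{\left(6 - -15 \right)} - 4250\right) \left(-4535 + V\right) = \left(\left(3 - 2 \left(6 - -15\right)\right) - 4250\right) \left(-4535 - \frac{159}{2}\right) = \left(\left(3 - 2 \left(6 + 15\right)\right) - 4250\right) \left(- \frac{9229}{2}\right) = \left(\left(3 - 42\right) - 4250\right) \left(- \frac{9229}{2}\right) = \left(-39 - 4250\right) \left(- \frac{9229}{2}\right) = \left(-4289\right) \left(- \frac{9229}{2}\right) = \frac{39583181}{2}$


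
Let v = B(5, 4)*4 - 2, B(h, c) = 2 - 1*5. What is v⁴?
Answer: 38416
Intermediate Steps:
B(h, c) = -3 (B(h, c) = 2 - 5 = -3)
v = -14 (v = -3*4 - 2 = -12 - 2 = -14)
v⁴ = (-14)⁴ = 38416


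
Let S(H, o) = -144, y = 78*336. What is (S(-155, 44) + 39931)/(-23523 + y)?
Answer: 39787/2685 ≈ 14.818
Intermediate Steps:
y = 26208
(S(-155, 44) + 39931)/(-23523 + y) = (-144 + 39931)/(-23523 + 26208) = 39787/2685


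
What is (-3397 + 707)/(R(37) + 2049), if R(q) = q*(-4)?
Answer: -2690/1901 ≈ -1.4150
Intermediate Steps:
R(q) = -4*q
(-3397 + 707)/(R(37) + 2049) = (-3397 + 707)/(-4*37 + 2049) = -2690/(-148 + 2049) = -2690/1901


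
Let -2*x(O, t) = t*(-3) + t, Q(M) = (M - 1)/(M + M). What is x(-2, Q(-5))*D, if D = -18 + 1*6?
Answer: -36/5 ≈ -7.2000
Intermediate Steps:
D = -12 (D = -18 + 6 = -12)
Q(M) = (-1 + M)/(2*M) (Q(M) = (-1 + M)/((2*M)) = (-1 + M)*(1/(2*M)) = (-1 + M)/(2*M))
x(O, t) = t (x(O, t) = -(t*(-3) + t)/2 = -(-3*t + t)/2 = -(-1)*t = t)
x(-2, Q(-5))*D = ((½)*(-1 - 5)/(-5))*(-12) = ((½)*(-⅕)*(-6))*(-12) = (⅗)*(-12) = -36/5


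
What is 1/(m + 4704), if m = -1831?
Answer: 1/2873 ≈ 0.00034807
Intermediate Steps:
1/(m + 4704) = 1/(-1831 + 4704) = 1/2873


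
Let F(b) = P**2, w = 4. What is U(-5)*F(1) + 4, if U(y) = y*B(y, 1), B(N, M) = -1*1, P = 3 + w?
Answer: 249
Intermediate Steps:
P = 7 (P = 3 + 4 = 7)
B(N, M) = -1
U(y) = -y (U(y) = y*(-1) = -y)
F(b) = 49 (F(b) = 7**2 = 49)
U(-5)*F(1) + 4 = -1*(-5)*49 + 4 = 5*49 + 4 = 245 + 4 = 249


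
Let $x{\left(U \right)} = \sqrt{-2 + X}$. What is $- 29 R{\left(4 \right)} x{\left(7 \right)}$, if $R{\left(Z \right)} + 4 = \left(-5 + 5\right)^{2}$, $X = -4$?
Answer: $116 i \sqrt{6} \approx 284.14 i$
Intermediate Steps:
$x{\left(U \right)} = i \sqrt{6}$ ($x{\left(U \right)} = \sqrt{-2 - 4} = \sqrt{-6} = i \sqrt{6}$)
$R{\left(Z \right)} = -4$ ($R{\left(Z \right)} = -4 + \left(-5 + 5\right)^{2} = -4 + 0^{2} = -4 + 0 = -4$)
$- 29 R{\left(4 \right)} x{\left(7 \right)} = \left(-29\right) \left(-4\right) i \sqrt{6} = 116 i \sqrt{6}$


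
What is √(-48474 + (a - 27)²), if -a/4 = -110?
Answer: √122095 ≈ 349.42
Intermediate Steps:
a = 440 (a = -4*(-110) = 440)
√(-48474 + (a - 27)²) = √(-48474 + (440 - 27)²) = √(-48474 + 413²) = √(-48474 + 170569) = √122095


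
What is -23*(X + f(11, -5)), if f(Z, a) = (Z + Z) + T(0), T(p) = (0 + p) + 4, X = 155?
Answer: -4163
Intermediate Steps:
T(p) = 4 + p (T(p) = p + 4 = 4 + p)
f(Z, a) = 4 + 2*Z (f(Z, a) = (Z + Z) + (4 + 0) = 2*Z + 4 = 4 + 2*Z)
-23*(X + f(11, -5)) = -23*(155 + (4 + 2*11)) = -23*(155 + (4 + 22)) = -23*(155 + 26) = -23*181 = -4163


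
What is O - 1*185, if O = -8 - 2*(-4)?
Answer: -185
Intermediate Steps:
O = 0 (O = -8 + 8 = 0)
O - 1*185 = 0 - 1*185 = 0 - 185 = -185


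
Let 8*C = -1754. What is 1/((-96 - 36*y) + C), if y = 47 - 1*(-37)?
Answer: -4/13357 ≈ -0.00029947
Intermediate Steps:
y = 84 (y = 47 + 37 = 84)
C = -877/4 (C = (⅛)*(-1754) = -877/4 ≈ -219.25)
1/((-96 - 36*y) + C) = 1/((-96 - 36*84) - 877/4) = 1/((-96 - 3024) - 877/4) = 1/(-3120 - 877/4) = 1/(-13357/4) = -4/13357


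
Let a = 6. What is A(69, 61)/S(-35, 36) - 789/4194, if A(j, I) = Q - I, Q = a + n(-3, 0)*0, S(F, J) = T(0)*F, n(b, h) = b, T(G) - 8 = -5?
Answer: 1095/3262 ≈ 0.33568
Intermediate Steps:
T(G) = 3 (T(G) = 8 - 5 = 3)
S(F, J) = 3*F
Q = 6 (Q = 6 - 3*0 = 6 + 0 = 6)
A(j, I) = 6 - I
A(69, 61)/S(-35, 36) - 789/4194 = (6 - 1*61)/((3*(-35))) - 789/4194 = (6 - 61)/(-105) - 789*1/4194 = -55*(-1/105) - 263/1398 = 11/21 - 263/1398 = 1095/3262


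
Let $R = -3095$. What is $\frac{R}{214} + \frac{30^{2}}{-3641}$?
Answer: $- \frac{11461495}{779174} \approx -14.71$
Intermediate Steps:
$\frac{R}{214} + \frac{30^{2}}{-3641} = - \frac{3095}{214} + \frac{30^{2}}{-3641} = \left(-3095\right) \frac{1}{214} + 900 \left(- \frac{1}{3641}\right) = - \frac{3095}{214} - \frac{900}{3641} = - \frac{11461495}{779174}$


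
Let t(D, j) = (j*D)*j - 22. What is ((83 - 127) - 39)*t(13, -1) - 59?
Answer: 688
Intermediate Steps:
t(D, j) = -22 + D*j**2 (t(D, j) = (D*j)*j - 22 = D*j**2 - 22 = -22 + D*j**2)
((83 - 127) - 39)*t(13, -1) - 59 = ((83 - 127) - 39)*(-22 + 13*(-1)**2) - 59 = (-44 - 39)*(-22 + 13*1) - 59 = -83*(-22 + 13) - 59 = -83*(-9) - 59 = 747 - 59 = 688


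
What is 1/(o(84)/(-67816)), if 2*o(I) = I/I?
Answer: -135632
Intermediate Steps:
o(I) = ½ (o(I) = (I/I)/2 = (½)*1 = ½)
1/(o(84)/(-67816)) = 1/((½)/(-67816)) = 1/((½)*(-1/67816)) = 1/(-1/135632) = -135632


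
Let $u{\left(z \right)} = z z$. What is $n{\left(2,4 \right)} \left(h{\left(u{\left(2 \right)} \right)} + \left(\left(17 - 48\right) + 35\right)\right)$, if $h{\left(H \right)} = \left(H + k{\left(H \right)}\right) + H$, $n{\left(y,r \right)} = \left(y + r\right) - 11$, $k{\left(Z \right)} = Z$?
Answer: $-80$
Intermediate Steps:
$u{\left(z \right)} = z^{2}$
$n{\left(y,r \right)} = -11 + r + y$ ($n{\left(y,r \right)} = \left(r + y\right) - 11 = -11 + r + y$)
$h{\left(H \right)} = 3 H$ ($h{\left(H \right)} = \left(H + H\right) + H = 2 H + H = 3 H$)
$n{\left(2,4 \right)} \left(h{\left(u{\left(2 \right)} \right)} + \left(\left(17 - 48\right) + 35\right)\right) = \left(-11 + 4 + 2\right) \left(3 \cdot 2^{2} + \left(\left(17 - 48\right) + 35\right)\right) = - 5 \left(3 \cdot 4 + \left(-31 + 35\right)\right) = - 5 \left(12 + 4\right) = \left(-5\right) 16 = -80$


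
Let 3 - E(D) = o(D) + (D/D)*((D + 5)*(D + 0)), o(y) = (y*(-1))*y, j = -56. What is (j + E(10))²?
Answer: 10609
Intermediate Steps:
o(y) = -y² (o(y) = (-y)*y = -y²)
E(D) = 3 + D² - D*(5 + D) (E(D) = 3 - (-D² + (D/D)*((D + 5)*(D + 0))) = 3 - (-D² + 1*((5 + D)*D)) = 3 - (-D² + 1*(D*(5 + D))) = 3 - (-D² + D*(5 + D)) = 3 + (D² - D*(5 + D)) = 3 + D² - D*(5 + D))
(j + E(10))² = (-56 + (3 - 5*10))² = (-56 + (3 - 50))² = (-56 - 47)² = (-103)² = 10609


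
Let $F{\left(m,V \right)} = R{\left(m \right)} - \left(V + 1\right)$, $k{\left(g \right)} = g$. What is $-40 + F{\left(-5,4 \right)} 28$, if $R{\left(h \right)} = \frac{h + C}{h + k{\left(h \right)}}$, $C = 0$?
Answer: $-166$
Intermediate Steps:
$R{\left(h \right)} = \frac{1}{2}$ ($R{\left(h \right)} = \frac{h + 0}{h + h} = \frac{h}{2 h} = h \frac{1}{2 h} = \frac{1}{2}$)
$F{\left(m,V \right)} = - \frac{1}{2} - V$ ($F{\left(m,V \right)} = \frac{1}{2} - \left(V + 1\right) = \frac{1}{2} - \left(1 + V\right) = - \frac{1}{2} - V$)
$-40 + F{\left(-5,4 \right)} 28 = -40 + \left(- \frac{1}{2} - 4\right) 28 = -40 - 126 = -166$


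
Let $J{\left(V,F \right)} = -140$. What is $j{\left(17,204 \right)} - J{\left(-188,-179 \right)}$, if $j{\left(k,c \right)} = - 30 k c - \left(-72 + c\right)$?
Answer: $-104032$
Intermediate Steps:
$j{\left(k,c \right)} = 72 - c - 30 c k$ ($j{\left(k,c \right)} = - 30 c k - \left(-72 + c\right) = 72 - c - 30 c k$)
$j{\left(17,204 \right)} - J{\left(-188,-179 \right)} = \left(72 - 204 - 6120 \cdot 17\right) - -140 = \left(72 - 204 - 104040\right) + 140 = -104172 + 140 = -104032$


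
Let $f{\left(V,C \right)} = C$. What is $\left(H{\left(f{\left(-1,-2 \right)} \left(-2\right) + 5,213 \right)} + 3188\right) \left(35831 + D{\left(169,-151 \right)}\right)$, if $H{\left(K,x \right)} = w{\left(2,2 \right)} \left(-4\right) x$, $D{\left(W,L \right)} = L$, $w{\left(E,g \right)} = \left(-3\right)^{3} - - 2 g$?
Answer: $812933120$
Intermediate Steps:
$w{\left(E,g \right)} = -27 + 2 g$
$H{\left(K,x \right)} = 92 x$ ($H{\left(K,x \right)} = \left(-27 + 2 \cdot 2\right) \left(-4\right) x = \left(-27 + 4\right) \left(-4\right) x = \left(-23\right) \left(-4\right) x = 92 x$)
$\left(H{\left(f{\left(-1,-2 \right)} \left(-2\right) + 5,213 \right)} + 3188\right) \left(35831 + D{\left(169,-151 \right)}\right) = \left(92 \cdot 213 + 3188\right) \left(35831 - 151\right) = \left(19596 + 3188\right) 35680 = 22784 \cdot 35680 = 812933120$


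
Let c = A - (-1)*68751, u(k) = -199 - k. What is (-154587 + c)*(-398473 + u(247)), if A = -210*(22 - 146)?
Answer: 23853760524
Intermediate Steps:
A = 26040 (A = -210*(-124) = 26040)
c = 94791 (c = 26040 - (-1)*68751 = 26040 - 1*(-68751) = 26040 + 68751 = 94791)
(-154587 + c)*(-398473 + u(247)) = (-154587 + 94791)*(-398473 + (-199 - 1*247)) = -59796*(-398473 + (-199 - 247)) = -59796*(-398473 - 446) = -59796*(-398919) = 23853760524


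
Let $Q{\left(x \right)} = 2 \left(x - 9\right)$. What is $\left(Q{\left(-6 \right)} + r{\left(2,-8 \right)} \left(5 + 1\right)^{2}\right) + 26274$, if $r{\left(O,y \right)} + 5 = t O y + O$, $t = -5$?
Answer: $29016$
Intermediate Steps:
$Q{\left(x \right)} = -18 + 2 x$ ($Q{\left(x \right)} = 2 \left(-9 + x\right) = -18 + 2 x$)
$r{\left(O,y \right)} = -5 + O - 5 O y$ ($r{\left(O,y \right)} = -5 + \left(- 5 O y + O\right) = -5 - \left(- O + 5 O y\right) = -5 + O - 5 O y$)
$\left(Q{\left(-6 \right)} + r{\left(2,-8 \right)} \left(5 + 1\right)^{2}\right) + 26274 = \left(\left(-18 + 2 \left(-6\right)\right) + \left(-5 + 2 - 10 \left(-8\right)\right) \left(5 + 1\right)^{2}\right) + 26274 = \left(\left(-18 - 12\right) + \left(-5 + 2 + 80\right) 6^{2}\right) + 26274 = \left(-30 + 77 \cdot 36\right) + 26274 = \left(-30 + 2772\right) + 26274 = 2742 + 26274 = 29016$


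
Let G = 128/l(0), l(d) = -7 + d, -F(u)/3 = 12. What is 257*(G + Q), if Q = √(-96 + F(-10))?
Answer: -32896/7 + 514*I*√33 ≈ -4699.4 + 2952.7*I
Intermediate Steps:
F(u) = -36 (F(u) = -3*12 = -36)
G = -128/7 (G = 128/(-7 + 0) = 128/(-7) = 128*(-⅐) = -128/7 ≈ -18.286)
Q = 2*I*√33 (Q = √(-96 - 36) = √(-132) = 2*I*√33 ≈ 11.489*I)
257*(G + Q) = 257*(-128/7 + 2*I*√33) = -32896/7 + 514*I*√33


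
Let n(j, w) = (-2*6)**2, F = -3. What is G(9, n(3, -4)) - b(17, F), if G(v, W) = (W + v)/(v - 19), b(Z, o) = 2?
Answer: -173/10 ≈ -17.300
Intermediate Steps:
n(j, w) = 144 (n(j, w) = (-12)**2 = 144)
G(v, W) = (W + v)/(-19 + v)
G(9, n(3, -4)) - b(17, F) = (144 + 9)/(-19 + 9) - 1*2 = 153/(-10) - 2 = -1/10*153 - 2 = -153/10 - 2 = -173/10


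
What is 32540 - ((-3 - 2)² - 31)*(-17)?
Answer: 32438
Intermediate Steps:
32540 - ((-3 - 2)² - 31)*(-17) = 32540 - ((-5)² - 31)*(-17) = 32540 - (25 - 31)*(-17) = 32540 - (-6)*(-17) = 32540 - 1*102 = 32540 - 102 = 32438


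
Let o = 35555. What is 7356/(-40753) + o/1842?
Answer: 1435423163/75067026 ≈ 19.122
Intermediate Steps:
7356/(-40753) + o/1842 = 7356/(-40753) + 35555/1842 = 7356*(-1/40753) + 35555*(1/1842) = -7356/40753 + 35555/1842 = 1435423163/75067026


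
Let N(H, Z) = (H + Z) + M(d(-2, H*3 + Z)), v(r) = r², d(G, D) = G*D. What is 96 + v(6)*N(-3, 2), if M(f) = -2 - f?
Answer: -516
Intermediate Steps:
d(G, D) = D*G
N(H, Z) = -2 + 3*Z + 7*H (N(H, Z) = (H + Z) + (-2 - (H*3 + Z)*(-2)) = (H + Z) + (-2 - (3*H + Z)*(-2)) = (H + Z) + (-2 - (Z + 3*H)*(-2)) = (H + Z) + (-2 - (-6*H - 2*Z)) = (H + Z) + (-2 + (2*Z + 6*H)) = (H + Z) + (-2 + 2*Z + 6*H) = -2 + 3*Z + 7*H)
96 + v(6)*N(-3, 2) = 96 + 6²*(-2 + 3*2 + 7*(-3)) = 96 + 36*(-2 + 6 - 21) = 96 + 36*(-17) = 96 - 612 = -516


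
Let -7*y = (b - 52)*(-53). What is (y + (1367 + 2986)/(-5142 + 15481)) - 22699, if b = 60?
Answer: -234054360/10339 ≈ -22638.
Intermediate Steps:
y = 424/7 (y = -(60 - 52)*(-53)/7 = -8*(-53)/7 = -⅐*(-424) = 424/7 ≈ 60.571)
(y + (1367 + 2986)/(-5142 + 15481)) - 22699 = (424/7 + (1367 + 2986)/(-5142 + 15481)) - 22699 = (424/7 + 4353/10339) - 22699 = 630601/10339 - 22699 = -234054360/10339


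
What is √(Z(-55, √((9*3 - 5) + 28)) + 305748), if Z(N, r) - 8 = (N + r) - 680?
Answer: √(305021 + 5*√2) ≈ 552.29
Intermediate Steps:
Z(N, r) = -672 + N + r (Z(N, r) = 8 + ((N + r) - 680) = 8 + (-680 + N + r) = -672 + N + r)
√(Z(-55, √((9*3 - 5) + 28)) + 305748) = √((-672 - 55 + √((9*3 - 5) + 28)) + 305748) = √((-672 - 55 + √((27 - 5) + 28)) + 305748) = √((-672 - 55 + √(22 + 28)) + 305748) = √((-672 - 55 + √50) + 305748) = √((-672 - 55 + 5*√2) + 305748) = √((-727 + 5*√2) + 305748) = √(305021 + 5*√2)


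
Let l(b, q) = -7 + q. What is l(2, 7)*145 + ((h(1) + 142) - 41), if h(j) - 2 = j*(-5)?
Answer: 98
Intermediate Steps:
h(j) = 2 - 5*j (h(j) = 2 + j*(-5) = 2 - 5*j)
l(2, 7)*145 + ((h(1) + 142) - 41) = (-7 + 7)*145 + (((2 - 5*1) + 142) - 41) = 0*145 + (((2 - 5) + 142) - 41) = 0 + ((-3 + 142) - 41) = 0 + (139 - 41) = 0 + 98 = 98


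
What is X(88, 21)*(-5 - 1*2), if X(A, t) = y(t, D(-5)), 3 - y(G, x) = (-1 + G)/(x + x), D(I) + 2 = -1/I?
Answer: -539/9 ≈ -59.889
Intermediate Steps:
D(I) = -2 - 1/I
y(G, x) = 3 - (-1 + G)/(2*x) (y(G, x) = 3 - (-1 + G)/(x + x) = 3 - (-1 + G)/(2*x))
X(A, t) = 49/18 + 5*t/18 (X(A, t) = (1 - t + 6*(-2 - 1/(-5)))/(2*(-2 - 1/(-5))) = (1 - t + 6*(-2 - 1*(-⅕)))/(2*(-2 - 1*(-⅕))) = (1 - t + 6*(-2 + ⅕))/(2*(-2 + ⅕)) = (1 - t + 6*(-9/5))/(2*(-9/5)) = (½)*(-5/9)*(1 - t - 54/5) = (½)*(-5/9)*(-49/5 - t) = 49/18 + 5*t/18)
X(88, 21)*(-5 - 1*2) = (49/18 + (5/18)*21)*(-5 - 1*2) = (49/18 + 35/6)*(-5 - 2) = (77/9)*(-7) = -539/9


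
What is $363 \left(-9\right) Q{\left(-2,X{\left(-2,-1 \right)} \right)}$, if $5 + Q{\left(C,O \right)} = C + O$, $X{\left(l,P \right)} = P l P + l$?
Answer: $35937$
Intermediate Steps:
$X{\left(l,P \right)} = l + l P^{2}$ ($X{\left(l,P \right)} = l P^{2} + l = l + l P^{2}$)
$Q{\left(C,O \right)} = -5 + C + O$ ($Q{\left(C,O \right)} = -5 + \left(C + O\right) = -5 + C + O$)
$363 \left(-9\right) Q{\left(-2,X{\left(-2,-1 \right)} \right)} = 363 \left(-9\right) \left(-5 - 2 - 2 \left(1 + \left(-1\right)^{2}\right)\right) = - 3267 \left(-5 - 2 - 2 \left(1 + 1\right)\right) = - 3267 \left(-5 - 2 - 4\right) = \left(-3267\right) \left(-11\right) = 35937$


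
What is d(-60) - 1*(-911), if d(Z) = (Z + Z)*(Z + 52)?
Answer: 1871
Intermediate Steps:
d(Z) = 2*Z*(52 + Z) (d(Z) = (2*Z)*(52 + Z) = 2*Z*(52 + Z))
d(-60) - 1*(-911) = 2*(-60)*(52 - 60) - 1*(-911) = 2*(-60)*(-8) + 911 = 960 + 911 = 1871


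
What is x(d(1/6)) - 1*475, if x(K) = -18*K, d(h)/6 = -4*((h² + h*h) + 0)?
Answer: -451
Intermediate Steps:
d(h) = -48*h² (d(h) = 6*(-4*((h² + h*h) + 0)) = 6*(-4*((h² + h²) + 0)) = 6*(-4*(2*h² + 0)) = 6*(-8*h²) = -48*h²)
x(d(1/6)) - 1*475 = -(-864)*(1/6)² - 1*475 = -(-864)*(⅙)² - 475 = -(-864)/36 - 475 = -18*(-4/3) - 475 = 24 - 475 = -451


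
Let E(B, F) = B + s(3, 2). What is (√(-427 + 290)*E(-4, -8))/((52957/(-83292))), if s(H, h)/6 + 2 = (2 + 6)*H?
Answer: -10661376*I*√137/52957 ≈ -2356.4*I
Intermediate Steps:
s(H, h) = -12 + 48*H (s(H, h) = -12 + 6*((2 + 6)*H) = -12 + 6*(8*H) = -12 + 48*H)
E(B, F) = 132 + B (E(B, F) = B + (-12 + 48*3) = B + (-12 + 144) = B + 132 = 132 + B)
(√(-427 + 290)*E(-4, -8))/((52957/(-83292))) = (√(-427 + 290)*(132 - 4))/((52957/(-83292))) = (√(-137)*128)/((52957*(-1/83292))) = ((I*√137)*128)/(-52957/83292) = (128*I*√137)*(-83292/52957) = -10661376*I*√137/52957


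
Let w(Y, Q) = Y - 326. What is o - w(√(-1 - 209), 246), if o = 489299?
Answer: 489625 - I*√210 ≈ 4.8963e+5 - 14.491*I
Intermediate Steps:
w(Y, Q) = -326 + Y
o - w(√(-1 - 209), 246) = 489299 - (-326 + √(-1 - 209)) = 489299 - (-326 + √(-210)) = 489299 - (-326 + I*√210) = 489299 + (326 - I*√210) = 489625 - I*√210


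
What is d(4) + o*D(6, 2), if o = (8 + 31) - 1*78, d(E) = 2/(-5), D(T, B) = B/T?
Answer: -67/5 ≈ -13.400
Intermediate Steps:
d(E) = -⅖ (d(E) = 2*(-⅕) = -⅖)
o = -39 (o = 39 - 78 = -39)
d(4) + o*D(6, 2) = -⅖ - 78/6 = -⅖ - 39*⅓ = -⅖ - 13 = -67/5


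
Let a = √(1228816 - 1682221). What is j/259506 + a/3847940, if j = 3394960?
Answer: 1697480/129753 + I*√453405/3847940 ≈ 13.082 + 0.00017499*I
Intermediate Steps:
a = I*√453405 (a = √(-453405) = I*√453405 ≈ 673.35*I)
j/259506 + a/3847940 = 3394960/259506 + (I*√453405)/3847940 = 3394960*(1/259506) + (I*√453405)*(1/3847940) = 1697480/129753 + I*√453405/3847940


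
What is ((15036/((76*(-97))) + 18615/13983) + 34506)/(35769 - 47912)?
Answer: -296408149954/104311077889 ≈ -2.8416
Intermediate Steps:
((15036/((76*(-97))) + 18615/13983) + 34506)/(35769 - 47912) = ((15036/(-7372) + 18615*(1/13983)) + 34506)/(-12143) = ((15036*(-1/7372) + 6205/4661) + 34506)*(-1/12143) = ((-3759/1843 + 6205/4661) + 34506)*(-1/12143) = (-6084884/8590223 + 34506)*(-1/12143) = (296408149954/8590223)*(-1/12143) = -296408149954/104311077889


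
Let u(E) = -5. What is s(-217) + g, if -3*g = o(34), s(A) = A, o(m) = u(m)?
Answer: -646/3 ≈ -215.33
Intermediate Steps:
o(m) = -5
g = 5/3 (g = -⅓*(-5) = 5/3 ≈ 1.6667)
s(-217) + g = -217 + 5/3 = -646/3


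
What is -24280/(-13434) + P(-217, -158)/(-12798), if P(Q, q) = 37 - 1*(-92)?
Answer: 17166803/9551574 ≈ 1.7973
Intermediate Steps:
P(Q, q) = 129 (P(Q, q) = 37 + 92 = 129)
-24280/(-13434) + P(-217, -158)/(-12798) = -24280/(-13434) + 129/(-12798) = -24280*(-1/13434) + 129*(-1/12798) = 12140/6717 - 43/4266 = 17166803/9551574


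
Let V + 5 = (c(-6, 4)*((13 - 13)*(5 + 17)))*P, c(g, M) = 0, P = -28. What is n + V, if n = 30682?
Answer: 30677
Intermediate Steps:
V = -5 (V = -5 + (0*((13 - 13)*(5 + 17)))*(-28) = -5 + (0*(0*22))*(-28) = -5 + (0*0)*(-28) = -5 + 0*(-28) = -5 + 0 = -5)
n + V = 30682 - 5 = 30677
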